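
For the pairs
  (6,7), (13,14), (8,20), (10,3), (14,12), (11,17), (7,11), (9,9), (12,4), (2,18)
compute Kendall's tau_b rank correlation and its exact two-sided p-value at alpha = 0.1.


Step 1: Enumerate the 45 unordered pairs (i,j) with i<j and classify each by sign(x_j-x_i) * sign(y_j-y_i).
  (1,2):dx=+7,dy=+7->C; (1,3):dx=+2,dy=+13->C; (1,4):dx=+4,dy=-4->D; (1,5):dx=+8,dy=+5->C
  (1,6):dx=+5,dy=+10->C; (1,7):dx=+1,dy=+4->C; (1,8):dx=+3,dy=+2->C; (1,9):dx=+6,dy=-3->D
  (1,10):dx=-4,dy=+11->D; (2,3):dx=-5,dy=+6->D; (2,4):dx=-3,dy=-11->C; (2,5):dx=+1,dy=-2->D
  (2,6):dx=-2,dy=+3->D; (2,7):dx=-6,dy=-3->C; (2,8):dx=-4,dy=-5->C; (2,9):dx=-1,dy=-10->C
  (2,10):dx=-11,dy=+4->D; (3,4):dx=+2,dy=-17->D; (3,5):dx=+6,dy=-8->D; (3,6):dx=+3,dy=-3->D
  (3,7):dx=-1,dy=-9->C; (3,8):dx=+1,dy=-11->D; (3,9):dx=+4,dy=-16->D; (3,10):dx=-6,dy=-2->C
  (4,5):dx=+4,dy=+9->C; (4,6):dx=+1,dy=+14->C; (4,7):dx=-3,dy=+8->D; (4,8):dx=-1,dy=+6->D
  (4,9):dx=+2,dy=+1->C; (4,10):dx=-8,dy=+15->D; (5,6):dx=-3,dy=+5->D; (5,7):dx=-7,dy=-1->C
  (5,8):dx=-5,dy=-3->C; (5,9):dx=-2,dy=-8->C; (5,10):dx=-12,dy=+6->D; (6,7):dx=-4,dy=-6->C
  (6,8):dx=-2,dy=-8->C; (6,9):dx=+1,dy=-13->D; (6,10):dx=-9,dy=+1->D; (7,8):dx=+2,dy=-2->D
  (7,9):dx=+5,dy=-7->D; (7,10):dx=-5,dy=+7->D; (8,9):dx=+3,dy=-5->D; (8,10):dx=-7,dy=+9->D
  (9,10):dx=-10,dy=+14->D
Step 2: C = 20, D = 25, total pairs = 45.
Step 3: tau = (C - D)/(n(n-1)/2) = (20 - 25)/45 = -0.111111.
Step 4: Exact two-sided p-value (enumerate n! = 3628800 permutations of y under H0): p = 0.727490.
Step 5: alpha = 0.1. fail to reject H0.

tau_b = -0.1111 (C=20, D=25), p = 0.727490, fail to reject H0.


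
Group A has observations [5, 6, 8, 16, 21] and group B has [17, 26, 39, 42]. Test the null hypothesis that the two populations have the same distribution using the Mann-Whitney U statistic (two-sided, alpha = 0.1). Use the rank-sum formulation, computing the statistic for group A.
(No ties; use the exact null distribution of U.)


Step 1: Combine and sort all 9 observations; assign midranks.
sorted (value, group): (5,X), (6,X), (8,X), (16,X), (17,Y), (21,X), (26,Y), (39,Y), (42,Y)
ranks: 5->1, 6->2, 8->3, 16->4, 17->5, 21->6, 26->7, 39->8, 42->9
Step 2: Rank sum for X: R1 = 1 + 2 + 3 + 4 + 6 = 16.
Step 3: U_X = R1 - n1(n1+1)/2 = 16 - 5*6/2 = 16 - 15 = 1.
       U_Y = n1*n2 - U_X = 20 - 1 = 19.
Step 4: No ties, so the exact null distribution of U (based on enumerating the C(9,5) = 126 equally likely rank assignments) gives the two-sided p-value.
Step 5: p-value = 0.031746; compare to alpha = 0.1. reject H0.

U_X = 1, p = 0.031746, reject H0 at alpha = 0.1.


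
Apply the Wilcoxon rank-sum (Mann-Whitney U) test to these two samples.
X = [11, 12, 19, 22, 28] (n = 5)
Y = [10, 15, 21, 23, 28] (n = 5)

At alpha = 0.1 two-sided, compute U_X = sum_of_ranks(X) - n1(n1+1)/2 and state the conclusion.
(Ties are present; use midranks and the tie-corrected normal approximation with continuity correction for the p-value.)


Step 1: Combine and sort all 10 observations; assign midranks.
sorted (value, group): (10,Y), (11,X), (12,X), (15,Y), (19,X), (21,Y), (22,X), (23,Y), (28,X), (28,Y)
ranks: 10->1, 11->2, 12->3, 15->4, 19->5, 21->6, 22->7, 23->8, 28->9.5, 28->9.5
Step 2: Rank sum for X: R1 = 2 + 3 + 5 + 7 + 9.5 = 26.5.
Step 3: U_X = R1 - n1(n1+1)/2 = 26.5 - 5*6/2 = 26.5 - 15 = 11.5.
       U_Y = n1*n2 - U_X = 25 - 11.5 = 13.5.
Step 4: Ties are present, so use the tie-corrected normal approximation (with continuity correction) for the p-value.
Step 5: p-value = 0.916563; compare to alpha = 0.1. fail to reject H0.

U_X = 11.5, p = 0.916563, fail to reject H0 at alpha = 0.1.


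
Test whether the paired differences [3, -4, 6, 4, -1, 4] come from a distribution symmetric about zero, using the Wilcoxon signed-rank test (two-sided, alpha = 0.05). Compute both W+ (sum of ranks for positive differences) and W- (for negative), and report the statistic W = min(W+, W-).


Step 1: Drop any zero differences (none here) and take |d_i|.
|d| = [3, 4, 6, 4, 1, 4]
Step 2: Midrank |d_i| (ties get averaged ranks).
ranks: |3|->2, |4|->4, |6|->6, |4|->4, |1|->1, |4|->4
Step 3: Attach original signs; sum ranks with positive sign and with negative sign.
W+ = 2 + 6 + 4 + 4 = 16
W- = 4 + 1 = 5
(Check: W+ + W- = 21 should equal n(n+1)/2 = 21.)
Step 4: Test statistic W = min(W+, W-) = 5.
Step 5: Ties in |d|, so use the tie-corrected normal approximation.
        E[W] = n(n+1)/4 = 6*7/4 = 10.5.
        Tie groups: |d|=4 (t=3); sum(t^3 - t) = 24.
        Var[W] = n(n+1)(2n+1)/24 - sum(t^3-t)/48 = 546/24 - 24/48 = 22.25.
        z = (W - E[W]) / sqrt(Var[W]) = (5 - 10.5) / 4.7170 = -1.1660.
        Two-sided p = 2*Phi(z) = 0.243615.
Step 6: alpha = 0.05. fail to reject H0.

W+ = 16, W- = 5, W = min = 5, p = 0.243615, fail to reject H0.


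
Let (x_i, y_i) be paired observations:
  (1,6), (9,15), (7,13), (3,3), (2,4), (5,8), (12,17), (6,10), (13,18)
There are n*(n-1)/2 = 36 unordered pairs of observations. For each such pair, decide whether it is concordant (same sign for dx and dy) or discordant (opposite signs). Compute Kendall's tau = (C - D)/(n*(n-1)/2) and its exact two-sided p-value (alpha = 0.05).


Step 1: Enumerate the 36 unordered pairs (i,j) with i<j and classify each by sign(x_j-x_i) * sign(y_j-y_i).
  (1,2):dx=+8,dy=+9->C; (1,3):dx=+6,dy=+7->C; (1,4):dx=+2,dy=-3->D; (1,5):dx=+1,dy=-2->D
  (1,6):dx=+4,dy=+2->C; (1,7):dx=+11,dy=+11->C; (1,8):dx=+5,dy=+4->C; (1,9):dx=+12,dy=+12->C
  (2,3):dx=-2,dy=-2->C; (2,4):dx=-6,dy=-12->C; (2,5):dx=-7,dy=-11->C; (2,6):dx=-4,dy=-7->C
  (2,7):dx=+3,dy=+2->C; (2,8):dx=-3,dy=-5->C; (2,9):dx=+4,dy=+3->C; (3,4):dx=-4,dy=-10->C
  (3,5):dx=-5,dy=-9->C; (3,6):dx=-2,dy=-5->C; (3,7):dx=+5,dy=+4->C; (3,8):dx=-1,dy=-3->C
  (3,9):dx=+6,dy=+5->C; (4,5):dx=-1,dy=+1->D; (4,6):dx=+2,dy=+5->C; (4,7):dx=+9,dy=+14->C
  (4,8):dx=+3,dy=+7->C; (4,9):dx=+10,dy=+15->C; (5,6):dx=+3,dy=+4->C; (5,7):dx=+10,dy=+13->C
  (5,8):dx=+4,dy=+6->C; (5,9):dx=+11,dy=+14->C; (6,7):dx=+7,dy=+9->C; (6,8):dx=+1,dy=+2->C
  (6,9):dx=+8,dy=+10->C; (7,8):dx=-6,dy=-7->C; (7,9):dx=+1,dy=+1->C; (8,9):dx=+7,dy=+8->C
Step 2: C = 33, D = 3, total pairs = 36.
Step 3: tau = (C - D)/(n(n-1)/2) = (33 - 3)/36 = 0.833333.
Step 4: Exact two-sided p-value (enumerate n! = 362880 permutations of y under H0): p = 0.000854.
Step 5: alpha = 0.05. reject H0.

tau_b = 0.8333 (C=33, D=3), p = 0.000854, reject H0.


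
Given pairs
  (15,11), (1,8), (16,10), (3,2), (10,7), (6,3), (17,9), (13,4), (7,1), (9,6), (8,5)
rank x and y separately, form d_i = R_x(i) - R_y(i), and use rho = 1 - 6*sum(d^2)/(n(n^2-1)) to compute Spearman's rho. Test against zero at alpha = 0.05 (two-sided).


Step 1: Rank x and y separately (midranks; no ties here).
rank(x): 15->9, 1->1, 16->10, 3->2, 10->7, 6->3, 17->11, 13->8, 7->4, 9->6, 8->5
rank(y): 11->11, 8->8, 10->10, 2->2, 7->7, 3->3, 9->9, 4->4, 1->1, 6->6, 5->5
Step 2: d_i = R_x(i) - R_y(i); compute d_i^2.
  (9-11)^2=4, (1-8)^2=49, (10-10)^2=0, (2-2)^2=0, (7-7)^2=0, (3-3)^2=0, (11-9)^2=4, (8-4)^2=16, (4-1)^2=9, (6-6)^2=0, (5-5)^2=0
sum(d^2) = 82.
Step 3: rho = 1 - 6*82 / (11*(11^2 - 1)) = 1 - 492/1320 = 0.627273.
Step 4: Under H0, t = rho * sqrt((n-2)/(1-rho^2)) = 2.4163 ~ t(9).
Step 5: Two-sided p-value from the t-distribution with 9 df = 0.038845.
Step 6: alpha = 0.05. reject H0.

rho = 0.6273, p = 0.038845, reject H0 at alpha = 0.05.


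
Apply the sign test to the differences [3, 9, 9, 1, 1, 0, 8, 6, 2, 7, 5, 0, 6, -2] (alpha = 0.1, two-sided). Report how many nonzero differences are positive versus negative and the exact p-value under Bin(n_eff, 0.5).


Step 1: Discard zero differences. Original n = 14; n_eff = number of nonzero differences = 12.
Nonzero differences (with sign): +3, +9, +9, +1, +1, +8, +6, +2, +7, +5, +6, -2
Step 2: Count signs: positive = 11, negative = 1.
Step 3: Under H0: P(positive) = 0.5, so the number of positives S ~ Bin(12, 0.5).
Step 4: Two-sided exact p-value = sum of Bin(12,0.5) probabilities at or below the observed probability = 0.006348.
Step 5: alpha = 0.1. reject H0.

n_eff = 12, pos = 11, neg = 1, p = 0.006348, reject H0.


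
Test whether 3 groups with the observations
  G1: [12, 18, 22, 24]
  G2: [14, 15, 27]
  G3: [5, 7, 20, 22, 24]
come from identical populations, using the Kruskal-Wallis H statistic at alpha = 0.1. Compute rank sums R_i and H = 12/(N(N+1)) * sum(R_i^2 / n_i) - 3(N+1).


Step 1: Combine all N = 12 observations and assign midranks.
sorted (value, group, rank): (5,G3,1), (7,G3,2), (12,G1,3), (14,G2,4), (15,G2,5), (18,G1,6), (20,G3,7), (22,G1,8.5), (22,G3,8.5), (24,G1,10.5), (24,G3,10.5), (27,G2,12)
Step 2: Sum ranks within each group.
R_1 = 28 (n_1 = 4)
R_2 = 21 (n_2 = 3)
R_3 = 29 (n_3 = 5)
Step 3: H = 12/(N(N+1)) * sum(R_i^2/n_i) - 3(N+1)
     = 12/(12*13) * (28^2/4 + 21^2/3 + 29^2/5) - 3*13
     = 0.076923 * 511.2 - 39
     = 0.323077.
Step 4: Ties present; correction factor C = 1 - 12/(12^3 - 12) = 0.993007. Corrected H = 0.323077 / 0.993007 = 0.325352.
Step 5: Under H0, H ~ chi^2(2); p-value = 0.849866.
Step 6: alpha = 0.1. fail to reject H0.

H = 0.3254, df = 2, p = 0.849866, fail to reject H0.


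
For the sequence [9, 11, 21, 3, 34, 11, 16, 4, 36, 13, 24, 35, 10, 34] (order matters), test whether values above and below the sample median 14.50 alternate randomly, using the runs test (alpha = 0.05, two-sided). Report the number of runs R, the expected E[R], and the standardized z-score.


Step 1: Compute median = 14.50; label A = above, B = below.
Labels in order: BBABABABABAABA  (n_A = 7, n_B = 7)
Step 2: Count runs R = 12.
Step 3: Under H0 (random ordering), E[R] = 2*n_A*n_B/(n_A+n_B) + 1 = 2*7*7/14 + 1 = 8.0000.
        Var[R] = 2*n_A*n_B*(2*n_A*n_B - n_A - n_B) / ((n_A+n_B)^2 * (n_A+n_B-1)) = 8232/2548 = 3.2308.
        SD[R] = 1.7974.
Step 4: Continuity-corrected z = (R - 0.5 - E[R]) / SD[R] = (12 - 0.5 - 8.0000) / 1.7974 = 1.9472.
Step 5: Two-sided p-value via normal approximation = 2*(1 - Phi(|z|)) = 0.051508.
Step 6: alpha = 0.05. fail to reject H0.

R = 12, z = 1.9472, p = 0.051508, fail to reject H0.


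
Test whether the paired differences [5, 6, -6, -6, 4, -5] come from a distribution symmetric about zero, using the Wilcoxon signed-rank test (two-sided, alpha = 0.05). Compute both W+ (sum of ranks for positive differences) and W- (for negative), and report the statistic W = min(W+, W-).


Step 1: Drop any zero differences (none here) and take |d_i|.
|d| = [5, 6, 6, 6, 4, 5]
Step 2: Midrank |d_i| (ties get averaged ranks).
ranks: |5|->2.5, |6|->5, |6|->5, |6|->5, |4|->1, |5|->2.5
Step 3: Attach original signs; sum ranks with positive sign and with negative sign.
W+ = 2.5 + 5 + 1 = 8.5
W- = 5 + 5 + 2.5 = 12.5
(Check: W+ + W- = 21 should equal n(n+1)/2 = 21.)
Step 4: Test statistic W = min(W+, W-) = 8.5.
Step 5: Ties in |d|, so use the tie-corrected normal approximation.
        E[W] = n(n+1)/4 = 6*7/4 = 10.5.
        Tie groups: |d|=5 (t=2), |d|=6 (t=3); sum(t^3 - t) = 30.
        Var[W] = n(n+1)(2n+1)/24 - sum(t^3-t)/48 = 546/24 - 30/48 = 22.125.
        z = (W - E[W]) / sqrt(Var[W]) = (8.5 - 10.5) / 4.7037 = -0.4252.
        Two-sided p = 2*Phi(z) = 0.670694.
Step 6: alpha = 0.05. fail to reject H0.

W+ = 8.5, W- = 12.5, W = min = 8.5, p = 0.670694, fail to reject H0.


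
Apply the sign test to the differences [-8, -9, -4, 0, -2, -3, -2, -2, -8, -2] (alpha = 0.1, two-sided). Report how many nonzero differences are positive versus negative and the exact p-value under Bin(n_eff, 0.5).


Step 1: Discard zero differences. Original n = 10; n_eff = number of nonzero differences = 9.
Nonzero differences (with sign): -8, -9, -4, -2, -3, -2, -2, -8, -2
Step 2: Count signs: positive = 0, negative = 9.
Step 3: Under H0: P(positive) = 0.5, so the number of positives S ~ Bin(9, 0.5).
Step 4: Two-sided exact p-value = sum of Bin(9,0.5) probabilities at or below the observed probability = 0.003906.
Step 5: alpha = 0.1. reject H0.

n_eff = 9, pos = 0, neg = 9, p = 0.003906, reject H0.


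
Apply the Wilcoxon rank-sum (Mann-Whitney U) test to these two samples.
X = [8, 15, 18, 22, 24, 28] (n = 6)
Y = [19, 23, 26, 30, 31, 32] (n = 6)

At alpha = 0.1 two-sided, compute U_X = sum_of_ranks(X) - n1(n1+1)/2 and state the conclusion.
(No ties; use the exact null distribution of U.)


Step 1: Combine and sort all 12 observations; assign midranks.
sorted (value, group): (8,X), (15,X), (18,X), (19,Y), (22,X), (23,Y), (24,X), (26,Y), (28,X), (30,Y), (31,Y), (32,Y)
ranks: 8->1, 15->2, 18->3, 19->4, 22->5, 23->6, 24->7, 26->8, 28->9, 30->10, 31->11, 32->12
Step 2: Rank sum for X: R1 = 1 + 2 + 3 + 5 + 7 + 9 = 27.
Step 3: U_X = R1 - n1(n1+1)/2 = 27 - 6*7/2 = 27 - 21 = 6.
       U_Y = n1*n2 - U_X = 36 - 6 = 30.
Step 4: No ties, so the exact null distribution of U (based on enumerating the C(12,6) = 924 equally likely rank assignments) gives the two-sided p-value.
Step 5: p-value = 0.064935; compare to alpha = 0.1. reject H0.

U_X = 6, p = 0.064935, reject H0 at alpha = 0.1.


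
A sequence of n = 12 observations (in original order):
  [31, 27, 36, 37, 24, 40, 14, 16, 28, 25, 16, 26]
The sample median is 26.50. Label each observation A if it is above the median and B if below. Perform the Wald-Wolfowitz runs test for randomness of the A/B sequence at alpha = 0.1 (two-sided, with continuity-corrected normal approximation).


Step 1: Compute median = 26.50; label A = above, B = below.
Labels in order: AAAABABBABBB  (n_A = 6, n_B = 6)
Step 2: Count runs R = 6.
Step 3: Under H0 (random ordering), E[R] = 2*n_A*n_B/(n_A+n_B) + 1 = 2*6*6/12 + 1 = 7.0000.
        Var[R] = 2*n_A*n_B*(2*n_A*n_B - n_A - n_B) / ((n_A+n_B)^2 * (n_A+n_B-1)) = 4320/1584 = 2.7273.
        SD[R] = 1.6514.
Step 4: Continuity-corrected z = (R + 0.5 - E[R]) / SD[R] = (6 + 0.5 - 7.0000) / 1.6514 = -0.3028.
Step 5: Two-sided p-value via normal approximation = 2*(1 - Phi(|z|)) = 0.762069.
Step 6: alpha = 0.1. fail to reject H0.

R = 6, z = -0.3028, p = 0.762069, fail to reject H0.


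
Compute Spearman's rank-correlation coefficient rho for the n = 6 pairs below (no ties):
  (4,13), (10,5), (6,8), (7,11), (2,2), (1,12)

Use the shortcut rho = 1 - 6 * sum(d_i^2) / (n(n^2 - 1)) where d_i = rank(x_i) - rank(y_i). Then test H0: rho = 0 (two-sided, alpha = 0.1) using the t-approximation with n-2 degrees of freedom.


Step 1: Rank x and y separately (midranks; no ties here).
rank(x): 4->3, 10->6, 6->4, 7->5, 2->2, 1->1
rank(y): 13->6, 5->2, 8->3, 11->4, 2->1, 12->5
Step 2: d_i = R_x(i) - R_y(i); compute d_i^2.
  (3-6)^2=9, (6-2)^2=16, (4-3)^2=1, (5-4)^2=1, (2-1)^2=1, (1-5)^2=16
sum(d^2) = 44.
Step 3: rho = 1 - 6*44 / (6*(6^2 - 1)) = 1 - 264/210 = -0.257143.
Step 4: Under H0, t = rho * sqrt((n-2)/(1-rho^2)) = -0.5322 ~ t(4).
Step 5: Two-sided p-value from the t-distribution with 4 df = 0.622787.
Step 6: alpha = 0.1. fail to reject H0.

rho = -0.2571, p = 0.622787, fail to reject H0 at alpha = 0.1.


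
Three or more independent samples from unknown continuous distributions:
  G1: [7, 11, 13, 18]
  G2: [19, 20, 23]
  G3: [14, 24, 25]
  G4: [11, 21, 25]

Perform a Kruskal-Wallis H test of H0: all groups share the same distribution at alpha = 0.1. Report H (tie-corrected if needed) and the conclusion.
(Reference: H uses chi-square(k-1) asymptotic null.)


Step 1: Combine all N = 13 observations and assign midranks.
sorted (value, group, rank): (7,G1,1), (11,G1,2.5), (11,G4,2.5), (13,G1,4), (14,G3,5), (18,G1,6), (19,G2,7), (20,G2,8), (21,G4,9), (23,G2,10), (24,G3,11), (25,G3,12.5), (25,G4,12.5)
Step 2: Sum ranks within each group.
R_1 = 13.5 (n_1 = 4)
R_2 = 25 (n_2 = 3)
R_3 = 28.5 (n_3 = 3)
R_4 = 24 (n_4 = 3)
Step 3: H = 12/(N(N+1)) * sum(R_i^2/n_i) - 3(N+1)
     = 12/(13*14) * (13.5^2/4 + 25^2/3 + 28.5^2/3 + 24^2/3) - 3*14
     = 0.065934 * 716.646 - 42
     = 5.251374.
Step 4: Ties present; correction factor C = 1 - 12/(13^3 - 13) = 0.994505. Corrected H = 5.251374 / 0.994505 = 5.280387.
Step 5: Under H0, H ~ chi^2(3); p-value = 0.152380.
Step 6: alpha = 0.1. fail to reject H0.

H = 5.2804, df = 3, p = 0.152380, fail to reject H0.


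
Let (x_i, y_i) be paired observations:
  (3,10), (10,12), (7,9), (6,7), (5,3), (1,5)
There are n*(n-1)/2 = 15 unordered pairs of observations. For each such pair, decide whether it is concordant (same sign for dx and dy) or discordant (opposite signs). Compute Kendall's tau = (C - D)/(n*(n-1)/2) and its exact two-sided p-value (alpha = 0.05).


Step 1: Enumerate the 15 unordered pairs (i,j) with i<j and classify each by sign(x_j-x_i) * sign(y_j-y_i).
  (1,2):dx=+7,dy=+2->C; (1,3):dx=+4,dy=-1->D; (1,4):dx=+3,dy=-3->D; (1,5):dx=+2,dy=-7->D
  (1,6):dx=-2,dy=-5->C; (2,3):dx=-3,dy=-3->C; (2,4):dx=-4,dy=-5->C; (2,5):dx=-5,dy=-9->C
  (2,6):dx=-9,dy=-7->C; (3,4):dx=-1,dy=-2->C; (3,5):dx=-2,dy=-6->C; (3,6):dx=-6,dy=-4->C
  (4,5):dx=-1,dy=-4->C; (4,6):dx=-5,dy=-2->C; (5,6):dx=-4,dy=+2->D
Step 2: C = 11, D = 4, total pairs = 15.
Step 3: tau = (C - D)/(n(n-1)/2) = (11 - 4)/15 = 0.466667.
Step 4: Exact two-sided p-value (enumerate n! = 720 permutations of y under H0): p = 0.272222.
Step 5: alpha = 0.05. fail to reject H0.

tau_b = 0.4667 (C=11, D=4), p = 0.272222, fail to reject H0.


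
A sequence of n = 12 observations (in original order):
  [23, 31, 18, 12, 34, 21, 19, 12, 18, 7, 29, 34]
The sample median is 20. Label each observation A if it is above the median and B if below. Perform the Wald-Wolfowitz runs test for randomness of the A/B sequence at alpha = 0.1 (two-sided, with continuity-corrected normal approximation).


Step 1: Compute median = 20; label A = above, B = below.
Labels in order: AABBAABBBBAA  (n_A = 6, n_B = 6)
Step 2: Count runs R = 5.
Step 3: Under H0 (random ordering), E[R] = 2*n_A*n_B/(n_A+n_B) + 1 = 2*6*6/12 + 1 = 7.0000.
        Var[R] = 2*n_A*n_B*(2*n_A*n_B - n_A - n_B) / ((n_A+n_B)^2 * (n_A+n_B-1)) = 4320/1584 = 2.7273.
        SD[R] = 1.6514.
Step 4: Continuity-corrected z = (R + 0.5 - E[R]) / SD[R] = (5 + 0.5 - 7.0000) / 1.6514 = -0.9083.
Step 5: Two-sided p-value via normal approximation = 2*(1 - Phi(|z|)) = 0.363722.
Step 6: alpha = 0.1. fail to reject H0.

R = 5, z = -0.9083, p = 0.363722, fail to reject H0.


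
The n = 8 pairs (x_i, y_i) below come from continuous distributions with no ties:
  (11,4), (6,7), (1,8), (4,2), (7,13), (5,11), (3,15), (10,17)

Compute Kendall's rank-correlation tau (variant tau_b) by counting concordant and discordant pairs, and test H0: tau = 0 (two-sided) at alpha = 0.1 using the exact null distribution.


Step 1: Enumerate the 28 unordered pairs (i,j) with i<j and classify each by sign(x_j-x_i) * sign(y_j-y_i).
  (1,2):dx=-5,dy=+3->D; (1,3):dx=-10,dy=+4->D; (1,4):dx=-7,dy=-2->C; (1,5):dx=-4,dy=+9->D
  (1,6):dx=-6,dy=+7->D; (1,7):dx=-8,dy=+11->D; (1,8):dx=-1,dy=+13->D; (2,3):dx=-5,dy=+1->D
  (2,4):dx=-2,dy=-5->C; (2,5):dx=+1,dy=+6->C; (2,6):dx=-1,dy=+4->D; (2,7):dx=-3,dy=+8->D
  (2,8):dx=+4,dy=+10->C; (3,4):dx=+3,dy=-6->D; (3,5):dx=+6,dy=+5->C; (3,6):dx=+4,dy=+3->C
  (3,7):dx=+2,dy=+7->C; (3,8):dx=+9,dy=+9->C; (4,5):dx=+3,dy=+11->C; (4,6):dx=+1,dy=+9->C
  (4,7):dx=-1,dy=+13->D; (4,8):dx=+6,dy=+15->C; (5,6):dx=-2,dy=-2->C; (5,7):dx=-4,dy=+2->D
  (5,8):dx=+3,dy=+4->C; (6,7):dx=-2,dy=+4->D; (6,8):dx=+5,dy=+6->C; (7,8):dx=+7,dy=+2->C
Step 2: C = 15, D = 13, total pairs = 28.
Step 3: tau = (C - D)/(n(n-1)/2) = (15 - 13)/28 = 0.071429.
Step 4: Exact two-sided p-value (enumerate n! = 40320 permutations of y under H0): p = 0.904861.
Step 5: alpha = 0.1. fail to reject H0.

tau_b = 0.0714 (C=15, D=13), p = 0.904861, fail to reject H0.


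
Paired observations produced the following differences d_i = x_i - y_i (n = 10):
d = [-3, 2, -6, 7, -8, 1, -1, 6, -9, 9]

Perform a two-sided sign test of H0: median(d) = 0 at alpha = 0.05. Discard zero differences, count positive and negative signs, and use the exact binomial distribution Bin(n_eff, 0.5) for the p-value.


Step 1: Discard zero differences. Original n = 10; n_eff = number of nonzero differences = 10.
Nonzero differences (with sign): -3, +2, -6, +7, -8, +1, -1, +6, -9, +9
Step 2: Count signs: positive = 5, negative = 5.
Step 3: Under H0: P(positive) = 0.5, so the number of positives S ~ Bin(10, 0.5).
Step 4: Two-sided exact p-value = sum of Bin(10,0.5) probabilities at or below the observed probability = 1.000000.
Step 5: alpha = 0.05. fail to reject H0.

n_eff = 10, pos = 5, neg = 5, p = 1.000000, fail to reject H0.


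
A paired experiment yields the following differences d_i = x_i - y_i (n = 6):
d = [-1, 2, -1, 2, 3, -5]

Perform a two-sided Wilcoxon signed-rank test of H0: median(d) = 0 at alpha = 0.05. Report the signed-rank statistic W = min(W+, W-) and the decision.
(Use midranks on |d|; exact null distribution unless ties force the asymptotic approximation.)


Step 1: Drop any zero differences (none here) and take |d_i|.
|d| = [1, 2, 1, 2, 3, 5]
Step 2: Midrank |d_i| (ties get averaged ranks).
ranks: |1|->1.5, |2|->3.5, |1|->1.5, |2|->3.5, |3|->5, |5|->6
Step 3: Attach original signs; sum ranks with positive sign and with negative sign.
W+ = 3.5 + 3.5 + 5 = 12
W- = 1.5 + 1.5 + 6 = 9
(Check: W+ + W- = 21 should equal n(n+1)/2 = 21.)
Step 4: Test statistic W = min(W+, W-) = 9.
Step 5: Ties in |d|, so use the tie-corrected normal approximation.
        E[W] = n(n+1)/4 = 6*7/4 = 10.5.
        Tie groups: |d|=1 (t=2), |d|=2 (t=2); sum(t^3 - t) = 12.
        Var[W] = n(n+1)(2n+1)/24 - sum(t^3-t)/48 = 546/24 - 12/48 = 22.5.
        z = (W - E[W]) / sqrt(Var[W]) = (9 - 10.5) / 4.7434 = -0.3162.
        Two-sided p = 2*Phi(z) = 0.751830.
Step 6: alpha = 0.05. fail to reject H0.

W+ = 12, W- = 9, W = min = 9, p = 0.751830, fail to reject H0.


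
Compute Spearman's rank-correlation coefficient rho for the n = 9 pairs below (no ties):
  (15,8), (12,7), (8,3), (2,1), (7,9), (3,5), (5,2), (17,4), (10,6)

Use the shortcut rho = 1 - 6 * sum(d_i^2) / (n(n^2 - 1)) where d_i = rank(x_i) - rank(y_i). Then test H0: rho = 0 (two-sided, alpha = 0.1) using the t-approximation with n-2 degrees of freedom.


Step 1: Rank x and y separately (midranks; no ties here).
rank(x): 15->8, 12->7, 8->5, 2->1, 7->4, 3->2, 5->3, 17->9, 10->6
rank(y): 8->8, 7->7, 3->3, 1->1, 9->9, 5->5, 2->2, 4->4, 6->6
Step 2: d_i = R_x(i) - R_y(i); compute d_i^2.
  (8-8)^2=0, (7-7)^2=0, (5-3)^2=4, (1-1)^2=0, (4-9)^2=25, (2-5)^2=9, (3-2)^2=1, (9-4)^2=25, (6-6)^2=0
sum(d^2) = 64.
Step 3: rho = 1 - 6*64 / (9*(9^2 - 1)) = 1 - 384/720 = 0.466667.
Step 4: Under H0, t = rho * sqrt((n-2)/(1-rho^2)) = 1.3960 ~ t(7).
Step 5: Two-sided p-value from the t-distribution with 7 df = 0.205386.
Step 6: alpha = 0.1. fail to reject H0.

rho = 0.4667, p = 0.205386, fail to reject H0 at alpha = 0.1.


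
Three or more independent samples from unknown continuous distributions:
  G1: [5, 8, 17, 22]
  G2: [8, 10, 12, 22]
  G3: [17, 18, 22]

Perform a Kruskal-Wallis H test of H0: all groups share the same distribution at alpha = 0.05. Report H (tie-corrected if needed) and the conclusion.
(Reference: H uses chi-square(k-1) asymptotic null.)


Step 1: Combine all N = 11 observations and assign midranks.
sorted (value, group, rank): (5,G1,1), (8,G1,2.5), (8,G2,2.5), (10,G2,4), (12,G2,5), (17,G1,6.5), (17,G3,6.5), (18,G3,8), (22,G1,10), (22,G2,10), (22,G3,10)
Step 2: Sum ranks within each group.
R_1 = 20 (n_1 = 4)
R_2 = 21.5 (n_2 = 4)
R_3 = 24.5 (n_3 = 3)
Step 3: H = 12/(N(N+1)) * sum(R_i^2/n_i) - 3(N+1)
     = 12/(11*12) * (20^2/4 + 21.5^2/4 + 24.5^2/3) - 3*12
     = 0.090909 * 415.646 - 36
     = 1.785985.
Step 4: Ties present; correction factor C = 1 - 36/(11^3 - 11) = 0.972727. Corrected H = 1.785985 / 0.972727 = 1.836059.
Step 5: Under H0, H ~ chi^2(2); p-value = 0.399305.
Step 6: alpha = 0.05. fail to reject H0.

H = 1.8361, df = 2, p = 0.399305, fail to reject H0.


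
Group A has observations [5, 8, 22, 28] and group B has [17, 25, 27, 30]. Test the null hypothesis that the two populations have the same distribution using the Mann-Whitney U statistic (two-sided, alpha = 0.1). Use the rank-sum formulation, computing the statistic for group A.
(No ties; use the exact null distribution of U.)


Step 1: Combine and sort all 8 observations; assign midranks.
sorted (value, group): (5,X), (8,X), (17,Y), (22,X), (25,Y), (27,Y), (28,X), (30,Y)
ranks: 5->1, 8->2, 17->3, 22->4, 25->5, 27->6, 28->7, 30->8
Step 2: Rank sum for X: R1 = 1 + 2 + 4 + 7 = 14.
Step 3: U_X = R1 - n1(n1+1)/2 = 14 - 4*5/2 = 14 - 10 = 4.
       U_Y = n1*n2 - U_X = 16 - 4 = 12.
Step 4: No ties, so the exact null distribution of U (based on enumerating the C(8,4) = 70 equally likely rank assignments) gives the two-sided p-value.
Step 5: p-value = 0.342857; compare to alpha = 0.1. fail to reject H0.

U_X = 4, p = 0.342857, fail to reject H0 at alpha = 0.1.


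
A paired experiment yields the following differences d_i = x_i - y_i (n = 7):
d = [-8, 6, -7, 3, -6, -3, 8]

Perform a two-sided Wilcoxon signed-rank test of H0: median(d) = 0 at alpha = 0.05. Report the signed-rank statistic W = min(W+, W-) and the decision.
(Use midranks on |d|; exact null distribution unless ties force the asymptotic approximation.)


Step 1: Drop any zero differences (none here) and take |d_i|.
|d| = [8, 6, 7, 3, 6, 3, 8]
Step 2: Midrank |d_i| (ties get averaged ranks).
ranks: |8|->6.5, |6|->3.5, |7|->5, |3|->1.5, |6|->3.5, |3|->1.5, |8|->6.5
Step 3: Attach original signs; sum ranks with positive sign and with negative sign.
W+ = 3.5 + 1.5 + 6.5 = 11.5
W- = 6.5 + 5 + 3.5 + 1.5 = 16.5
(Check: W+ + W- = 28 should equal n(n+1)/2 = 28.)
Step 4: Test statistic W = min(W+, W-) = 11.5.
Step 5: Ties in |d|, so use the tie-corrected normal approximation.
        E[W] = n(n+1)/4 = 7*8/4 = 14.
        Tie groups: |d|=3 (t=2), |d|=6 (t=2), |d|=8 (t=2); sum(t^3 - t) = 18.
        Var[W] = n(n+1)(2n+1)/24 - sum(t^3-t)/48 = 840/24 - 18/48 = 34.625.
        z = (W - E[W]) / sqrt(Var[W]) = (11.5 - 14) / 5.8843 = -0.4249.
        Two-sided p = 2*Phi(z) = 0.670939.
Step 6: alpha = 0.05. fail to reject H0.

W+ = 11.5, W- = 16.5, W = min = 11.5, p = 0.670939, fail to reject H0.


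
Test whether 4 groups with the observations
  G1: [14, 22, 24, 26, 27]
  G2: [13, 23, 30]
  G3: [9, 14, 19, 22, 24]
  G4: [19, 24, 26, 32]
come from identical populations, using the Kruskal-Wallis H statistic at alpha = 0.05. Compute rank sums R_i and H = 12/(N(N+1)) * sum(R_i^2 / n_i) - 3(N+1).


Step 1: Combine all N = 17 observations and assign midranks.
sorted (value, group, rank): (9,G3,1), (13,G2,2), (14,G1,3.5), (14,G3,3.5), (19,G3,5.5), (19,G4,5.5), (22,G1,7.5), (22,G3,7.5), (23,G2,9), (24,G1,11), (24,G3,11), (24,G4,11), (26,G1,13.5), (26,G4,13.5), (27,G1,15), (30,G2,16), (32,G4,17)
Step 2: Sum ranks within each group.
R_1 = 50.5 (n_1 = 5)
R_2 = 27 (n_2 = 3)
R_3 = 28.5 (n_3 = 5)
R_4 = 47 (n_4 = 4)
Step 3: H = 12/(N(N+1)) * sum(R_i^2/n_i) - 3(N+1)
     = 12/(17*18) * (50.5^2/5 + 27^2/3 + 28.5^2/5 + 47^2/4) - 3*18
     = 0.039216 * 1467.75 - 54
     = 3.558824.
Step 4: Ties present; correction factor C = 1 - 48/(17^3 - 17) = 0.990196. Corrected H = 3.558824 / 0.990196 = 3.594059.
Step 5: Under H0, H ~ chi^2(3); p-value = 0.308766.
Step 6: alpha = 0.05. fail to reject H0.

H = 3.5941, df = 3, p = 0.308766, fail to reject H0.


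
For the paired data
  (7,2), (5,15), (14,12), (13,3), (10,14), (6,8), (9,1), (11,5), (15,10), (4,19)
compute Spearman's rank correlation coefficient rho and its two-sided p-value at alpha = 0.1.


Step 1: Rank x and y separately (midranks; no ties here).
rank(x): 7->4, 5->2, 14->9, 13->8, 10->6, 6->3, 9->5, 11->7, 15->10, 4->1
rank(y): 2->2, 15->9, 12->7, 3->3, 14->8, 8->5, 1->1, 5->4, 10->6, 19->10
Step 2: d_i = R_x(i) - R_y(i); compute d_i^2.
  (4-2)^2=4, (2-9)^2=49, (9-7)^2=4, (8-3)^2=25, (6-8)^2=4, (3-5)^2=4, (5-1)^2=16, (7-4)^2=9, (10-6)^2=16, (1-10)^2=81
sum(d^2) = 212.
Step 3: rho = 1 - 6*212 / (10*(10^2 - 1)) = 1 - 1272/990 = -0.284848.
Step 4: Under H0, t = rho * sqrt((n-2)/(1-rho^2)) = -0.8405 ~ t(8).
Step 5: Two-sided p-value from the t-distribution with 8 df = 0.425038.
Step 6: alpha = 0.1. fail to reject H0.

rho = -0.2848, p = 0.425038, fail to reject H0 at alpha = 0.1.


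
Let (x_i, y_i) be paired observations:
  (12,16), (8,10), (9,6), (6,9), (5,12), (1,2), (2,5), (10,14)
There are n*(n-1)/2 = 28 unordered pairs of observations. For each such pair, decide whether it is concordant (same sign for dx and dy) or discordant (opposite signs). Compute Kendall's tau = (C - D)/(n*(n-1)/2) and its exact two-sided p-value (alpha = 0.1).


Step 1: Enumerate the 28 unordered pairs (i,j) with i<j and classify each by sign(x_j-x_i) * sign(y_j-y_i).
  (1,2):dx=-4,dy=-6->C; (1,3):dx=-3,dy=-10->C; (1,4):dx=-6,dy=-7->C; (1,5):dx=-7,dy=-4->C
  (1,6):dx=-11,dy=-14->C; (1,7):dx=-10,dy=-11->C; (1,8):dx=-2,dy=-2->C; (2,3):dx=+1,dy=-4->D
  (2,4):dx=-2,dy=-1->C; (2,5):dx=-3,dy=+2->D; (2,6):dx=-7,dy=-8->C; (2,7):dx=-6,dy=-5->C
  (2,8):dx=+2,dy=+4->C; (3,4):dx=-3,dy=+3->D; (3,5):dx=-4,dy=+6->D; (3,6):dx=-8,dy=-4->C
  (3,7):dx=-7,dy=-1->C; (3,8):dx=+1,dy=+8->C; (4,5):dx=-1,dy=+3->D; (4,6):dx=-5,dy=-7->C
  (4,7):dx=-4,dy=-4->C; (4,8):dx=+4,dy=+5->C; (5,6):dx=-4,dy=-10->C; (5,7):dx=-3,dy=-7->C
  (5,8):dx=+5,dy=+2->C; (6,7):dx=+1,dy=+3->C; (6,8):dx=+9,dy=+12->C; (7,8):dx=+8,dy=+9->C
Step 2: C = 23, D = 5, total pairs = 28.
Step 3: tau = (C - D)/(n(n-1)/2) = (23 - 5)/28 = 0.642857.
Step 4: Exact two-sided p-value (enumerate n! = 40320 permutations of y under H0): p = 0.031151.
Step 5: alpha = 0.1. reject H0.

tau_b = 0.6429 (C=23, D=5), p = 0.031151, reject H0.


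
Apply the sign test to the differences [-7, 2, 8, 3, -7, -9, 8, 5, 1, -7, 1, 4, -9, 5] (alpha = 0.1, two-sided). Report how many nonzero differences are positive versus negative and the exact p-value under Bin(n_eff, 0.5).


Step 1: Discard zero differences. Original n = 14; n_eff = number of nonzero differences = 14.
Nonzero differences (with sign): -7, +2, +8, +3, -7, -9, +8, +5, +1, -7, +1, +4, -9, +5
Step 2: Count signs: positive = 9, negative = 5.
Step 3: Under H0: P(positive) = 0.5, so the number of positives S ~ Bin(14, 0.5).
Step 4: Two-sided exact p-value = sum of Bin(14,0.5) probabilities at or below the observed probability = 0.423950.
Step 5: alpha = 0.1. fail to reject H0.

n_eff = 14, pos = 9, neg = 5, p = 0.423950, fail to reject H0.


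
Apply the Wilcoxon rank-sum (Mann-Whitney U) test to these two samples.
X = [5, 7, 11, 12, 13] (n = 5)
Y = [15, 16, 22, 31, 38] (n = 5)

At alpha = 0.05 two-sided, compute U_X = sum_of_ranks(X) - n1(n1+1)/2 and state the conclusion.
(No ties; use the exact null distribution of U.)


Step 1: Combine and sort all 10 observations; assign midranks.
sorted (value, group): (5,X), (7,X), (11,X), (12,X), (13,X), (15,Y), (16,Y), (22,Y), (31,Y), (38,Y)
ranks: 5->1, 7->2, 11->3, 12->4, 13->5, 15->6, 16->7, 22->8, 31->9, 38->10
Step 2: Rank sum for X: R1 = 1 + 2 + 3 + 4 + 5 = 15.
Step 3: U_X = R1 - n1(n1+1)/2 = 15 - 5*6/2 = 15 - 15 = 0.
       U_Y = n1*n2 - U_X = 25 - 0 = 25.
Step 4: No ties, so the exact null distribution of U (based on enumerating the C(10,5) = 252 equally likely rank assignments) gives the two-sided p-value.
Step 5: p-value = 0.007937; compare to alpha = 0.05. reject H0.

U_X = 0, p = 0.007937, reject H0 at alpha = 0.05.


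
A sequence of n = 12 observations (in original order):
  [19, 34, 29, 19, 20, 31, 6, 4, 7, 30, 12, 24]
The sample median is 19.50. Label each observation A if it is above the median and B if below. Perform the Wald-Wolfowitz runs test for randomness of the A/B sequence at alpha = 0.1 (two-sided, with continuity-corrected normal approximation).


Step 1: Compute median = 19.50; label A = above, B = below.
Labels in order: BAABAABBBABA  (n_A = 6, n_B = 6)
Step 2: Count runs R = 8.
Step 3: Under H0 (random ordering), E[R] = 2*n_A*n_B/(n_A+n_B) + 1 = 2*6*6/12 + 1 = 7.0000.
        Var[R] = 2*n_A*n_B*(2*n_A*n_B - n_A - n_B) / ((n_A+n_B)^2 * (n_A+n_B-1)) = 4320/1584 = 2.7273.
        SD[R] = 1.6514.
Step 4: Continuity-corrected z = (R - 0.5 - E[R]) / SD[R] = (8 - 0.5 - 7.0000) / 1.6514 = 0.3028.
Step 5: Two-sided p-value via normal approximation = 2*(1 - Phi(|z|)) = 0.762069.
Step 6: alpha = 0.1. fail to reject H0.

R = 8, z = 0.3028, p = 0.762069, fail to reject H0.


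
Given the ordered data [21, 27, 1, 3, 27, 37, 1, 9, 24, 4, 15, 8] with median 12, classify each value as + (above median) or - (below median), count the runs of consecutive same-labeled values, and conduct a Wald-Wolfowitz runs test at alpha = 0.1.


Step 1: Compute median = 12; label A = above, B = below.
Labels in order: AABBAABBABAB  (n_A = 6, n_B = 6)
Step 2: Count runs R = 8.
Step 3: Under H0 (random ordering), E[R] = 2*n_A*n_B/(n_A+n_B) + 1 = 2*6*6/12 + 1 = 7.0000.
        Var[R] = 2*n_A*n_B*(2*n_A*n_B - n_A - n_B) / ((n_A+n_B)^2 * (n_A+n_B-1)) = 4320/1584 = 2.7273.
        SD[R] = 1.6514.
Step 4: Continuity-corrected z = (R - 0.5 - E[R]) / SD[R] = (8 - 0.5 - 7.0000) / 1.6514 = 0.3028.
Step 5: Two-sided p-value via normal approximation = 2*(1 - Phi(|z|)) = 0.762069.
Step 6: alpha = 0.1. fail to reject H0.

R = 8, z = 0.3028, p = 0.762069, fail to reject H0.


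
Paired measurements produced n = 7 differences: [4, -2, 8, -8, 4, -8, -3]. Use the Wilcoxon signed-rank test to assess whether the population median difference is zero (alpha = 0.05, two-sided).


Step 1: Drop any zero differences (none here) and take |d_i|.
|d| = [4, 2, 8, 8, 4, 8, 3]
Step 2: Midrank |d_i| (ties get averaged ranks).
ranks: |4|->3.5, |2|->1, |8|->6, |8|->6, |4|->3.5, |8|->6, |3|->2
Step 3: Attach original signs; sum ranks with positive sign and with negative sign.
W+ = 3.5 + 6 + 3.5 = 13
W- = 1 + 6 + 6 + 2 = 15
(Check: W+ + W- = 28 should equal n(n+1)/2 = 28.)
Step 4: Test statistic W = min(W+, W-) = 13.
Step 5: Ties in |d|, so use the tie-corrected normal approximation.
        E[W] = n(n+1)/4 = 7*8/4 = 14.
        Tie groups: |d|=4 (t=2), |d|=8 (t=3); sum(t^3 - t) = 30.
        Var[W] = n(n+1)(2n+1)/24 - sum(t^3-t)/48 = 840/24 - 30/48 = 34.375.
        z = (W - E[W]) / sqrt(Var[W]) = (13 - 14) / 5.8630 = -0.1706.
        Two-sided p = 2*Phi(z) = 0.864569.
Step 6: alpha = 0.05. fail to reject H0.

W+ = 13, W- = 15, W = min = 13, p = 0.864569, fail to reject H0.


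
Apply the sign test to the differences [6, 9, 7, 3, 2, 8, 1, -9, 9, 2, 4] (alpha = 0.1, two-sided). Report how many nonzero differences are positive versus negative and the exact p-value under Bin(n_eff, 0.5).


Step 1: Discard zero differences. Original n = 11; n_eff = number of nonzero differences = 11.
Nonzero differences (with sign): +6, +9, +7, +3, +2, +8, +1, -9, +9, +2, +4
Step 2: Count signs: positive = 10, negative = 1.
Step 3: Under H0: P(positive) = 0.5, so the number of positives S ~ Bin(11, 0.5).
Step 4: Two-sided exact p-value = sum of Bin(11,0.5) probabilities at or below the observed probability = 0.011719.
Step 5: alpha = 0.1. reject H0.

n_eff = 11, pos = 10, neg = 1, p = 0.011719, reject H0.


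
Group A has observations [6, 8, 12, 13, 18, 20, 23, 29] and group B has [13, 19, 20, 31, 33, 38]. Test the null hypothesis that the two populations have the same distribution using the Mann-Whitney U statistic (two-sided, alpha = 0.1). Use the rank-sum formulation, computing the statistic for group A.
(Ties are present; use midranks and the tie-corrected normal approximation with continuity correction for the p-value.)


Step 1: Combine and sort all 14 observations; assign midranks.
sorted (value, group): (6,X), (8,X), (12,X), (13,X), (13,Y), (18,X), (19,Y), (20,X), (20,Y), (23,X), (29,X), (31,Y), (33,Y), (38,Y)
ranks: 6->1, 8->2, 12->3, 13->4.5, 13->4.5, 18->6, 19->7, 20->8.5, 20->8.5, 23->10, 29->11, 31->12, 33->13, 38->14
Step 2: Rank sum for X: R1 = 1 + 2 + 3 + 4.5 + 6 + 8.5 + 10 + 11 = 46.
Step 3: U_X = R1 - n1(n1+1)/2 = 46 - 8*9/2 = 46 - 36 = 10.
       U_Y = n1*n2 - U_X = 48 - 10 = 38.
Step 4: Ties are present, so use the tie-corrected normal approximation (with continuity correction) for the p-value.
Step 5: p-value = 0.080692; compare to alpha = 0.1. reject H0.

U_X = 10, p = 0.080692, reject H0 at alpha = 0.1.


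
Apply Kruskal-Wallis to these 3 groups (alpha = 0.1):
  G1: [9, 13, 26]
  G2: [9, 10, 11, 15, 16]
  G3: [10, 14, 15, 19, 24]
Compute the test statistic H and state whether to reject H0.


Step 1: Combine all N = 13 observations and assign midranks.
sorted (value, group, rank): (9,G1,1.5), (9,G2,1.5), (10,G2,3.5), (10,G3,3.5), (11,G2,5), (13,G1,6), (14,G3,7), (15,G2,8.5), (15,G3,8.5), (16,G2,10), (19,G3,11), (24,G3,12), (26,G1,13)
Step 2: Sum ranks within each group.
R_1 = 20.5 (n_1 = 3)
R_2 = 28.5 (n_2 = 5)
R_3 = 42 (n_3 = 5)
Step 3: H = 12/(N(N+1)) * sum(R_i^2/n_i) - 3(N+1)
     = 12/(13*14) * (20.5^2/3 + 28.5^2/5 + 42^2/5) - 3*14
     = 0.065934 * 655.333 - 42
     = 1.208791.
Step 4: Ties present; correction factor C = 1 - 18/(13^3 - 13) = 0.991758. Corrected H = 1.208791 / 0.991758 = 1.218837.
Step 5: Under H0, H ~ chi^2(2); p-value = 0.543667.
Step 6: alpha = 0.1. fail to reject H0.

H = 1.2188, df = 2, p = 0.543667, fail to reject H0.


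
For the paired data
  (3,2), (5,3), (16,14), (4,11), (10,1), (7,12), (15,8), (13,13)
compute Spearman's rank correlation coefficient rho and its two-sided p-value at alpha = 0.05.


Step 1: Rank x and y separately (midranks; no ties here).
rank(x): 3->1, 5->3, 16->8, 4->2, 10->5, 7->4, 15->7, 13->6
rank(y): 2->2, 3->3, 14->8, 11->5, 1->1, 12->6, 8->4, 13->7
Step 2: d_i = R_x(i) - R_y(i); compute d_i^2.
  (1-2)^2=1, (3-3)^2=0, (8-8)^2=0, (2-5)^2=9, (5-1)^2=16, (4-6)^2=4, (7-4)^2=9, (6-7)^2=1
sum(d^2) = 40.
Step 3: rho = 1 - 6*40 / (8*(8^2 - 1)) = 1 - 240/504 = 0.523810.
Step 4: Under H0, t = rho * sqrt((n-2)/(1-rho^2)) = 1.5062 ~ t(6).
Step 5: Two-sided p-value from the t-distribution with 6 df = 0.182721.
Step 6: alpha = 0.05. fail to reject H0.

rho = 0.5238, p = 0.182721, fail to reject H0 at alpha = 0.05.


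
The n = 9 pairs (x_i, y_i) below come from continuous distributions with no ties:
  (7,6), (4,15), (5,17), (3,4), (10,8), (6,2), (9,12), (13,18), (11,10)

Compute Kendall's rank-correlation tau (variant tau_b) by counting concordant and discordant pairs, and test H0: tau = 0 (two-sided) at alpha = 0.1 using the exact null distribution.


Step 1: Enumerate the 36 unordered pairs (i,j) with i<j and classify each by sign(x_j-x_i) * sign(y_j-y_i).
  (1,2):dx=-3,dy=+9->D; (1,3):dx=-2,dy=+11->D; (1,4):dx=-4,dy=-2->C; (1,5):dx=+3,dy=+2->C
  (1,6):dx=-1,dy=-4->C; (1,7):dx=+2,dy=+6->C; (1,8):dx=+6,dy=+12->C; (1,9):dx=+4,dy=+4->C
  (2,3):dx=+1,dy=+2->C; (2,4):dx=-1,dy=-11->C; (2,5):dx=+6,dy=-7->D; (2,6):dx=+2,dy=-13->D
  (2,7):dx=+5,dy=-3->D; (2,8):dx=+9,dy=+3->C; (2,9):dx=+7,dy=-5->D; (3,4):dx=-2,dy=-13->C
  (3,5):dx=+5,dy=-9->D; (3,6):dx=+1,dy=-15->D; (3,7):dx=+4,dy=-5->D; (3,8):dx=+8,dy=+1->C
  (3,9):dx=+6,dy=-7->D; (4,5):dx=+7,dy=+4->C; (4,6):dx=+3,dy=-2->D; (4,7):dx=+6,dy=+8->C
  (4,8):dx=+10,dy=+14->C; (4,9):dx=+8,dy=+6->C; (5,6):dx=-4,dy=-6->C; (5,7):dx=-1,dy=+4->D
  (5,8):dx=+3,dy=+10->C; (5,9):dx=+1,dy=+2->C; (6,7):dx=+3,dy=+10->C; (6,8):dx=+7,dy=+16->C
  (6,9):dx=+5,dy=+8->C; (7,8):dx=+4,dy=+6->C; (7,9):dx=+2,dy=-2->D; (8,9):dx=-2,dy=-8->C
Step 2: C = 23, D = 13, total pairs = 36.
Step 3: tau = (C - D)/(n(n-1)/2) = (23 - 13)/36 = 0.277778.
Step 4: Exact two-sided p-value (enumerate n! = 362880 permutations of y under H0): p = 0.358488.
Step 5: alpha = 0.1. fail to reject H0.

tau_b = 0.2778 (C=23, D=13), p = 0.358488, fail to reject H0.


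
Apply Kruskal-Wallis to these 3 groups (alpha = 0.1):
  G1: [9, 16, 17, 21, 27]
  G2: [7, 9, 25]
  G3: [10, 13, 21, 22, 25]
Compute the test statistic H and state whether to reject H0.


Step 1: Combine all N = 13 observations and assign midranks.
sorted (value, group, rank): (7,G2,1), (9,G1,2.5), (9,G2,2.5), (10,G3,4), (13,G3,5), (16,G1,6), (17,G1,7), (21,G1,8.5), (21,G3,8.5), (22,G3,10), (25,G2,11.5), (25,G3,11.5), (27,G1,13)
Step 2: Sum ranks within each group.
R_1 = 37 (n_1 = 5)
R_2 = 15 (n_2 = 3)
R_3 = 39 (n_3 = 5)
Step 3: H = 12/(N(N+1)) * sum(R_i^2/n_i) - 3(N+1)
     = 12/(13*14) * (37^2/5 + 15^2/3 + 39^2/5) - 3*14
     = 0.065934 * 653 - 42
     = 1.054945.
Step 4: Ties present; correction factor C = 1 - 18/(13^3 - 13) = 0.991758. Corrected H = 1.054945 / 0.991758 = 1.063712.
Step 5: Under H0, H ~ chi^2(2); p-value = 0.587514.
Step 6: alpha = 0.1. fail to reject H0.

H = 1.0637, df = 2, p = 0.587514, fail to reject H0.


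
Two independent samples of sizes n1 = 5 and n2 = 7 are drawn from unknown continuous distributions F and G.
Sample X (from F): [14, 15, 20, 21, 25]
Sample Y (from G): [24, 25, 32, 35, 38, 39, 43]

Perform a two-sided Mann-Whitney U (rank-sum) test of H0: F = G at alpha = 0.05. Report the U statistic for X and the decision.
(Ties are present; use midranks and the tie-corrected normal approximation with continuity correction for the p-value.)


Step 1: Combine and sort all 12 observations; assign midranks.
sorted (value, group): (14,X), (15,X), (20,X), (21,X), (24,Y), (25,X), (25,Y), (32,Y), (35,Y), (38,Y), (39,Y), (43,Y)
ranks: 14->1, 15->2, 20->3, 21->4, 24->5, 25->6.5, 25->6.5, 32->8, 35->9, 38->10, 39->11, 43->12
Step 2: Rank sum for X: R1 = 1 + 2 + 3 + 4 + 6.5 = 16.5.
Step 3: U_X = R1 - n1(n1+1)/2 = 16.5 - 5*6/2 = 16.5 - 15 = 1.5.
       U_Y = n1*n2 - U_X = 35 - 1.5 = 33.5.
Step 4: Ties are present, so use the tie-corrected normal approximation (with continuity correction) for the p-value.
Step 5: p-value = 0.011682; compare to alpha = 0.05. reject H0.

U_X = 1.5, p = 0.011682, reject H0 at alpha = 0.05.
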